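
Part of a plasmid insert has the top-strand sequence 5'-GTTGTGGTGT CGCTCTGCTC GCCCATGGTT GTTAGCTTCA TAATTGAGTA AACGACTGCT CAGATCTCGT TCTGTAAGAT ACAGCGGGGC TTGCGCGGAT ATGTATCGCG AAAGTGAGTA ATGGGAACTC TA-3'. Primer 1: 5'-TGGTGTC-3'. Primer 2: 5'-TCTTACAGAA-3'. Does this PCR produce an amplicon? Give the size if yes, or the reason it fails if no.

Primer 1 (TGGTGTC) matches the top strand at positions 5–11; it acts as a forward primer.
Primer 2's reverse complement is TTCTGTAAGA, matching the top strand at positions 70–79; it acts as a reverse primer.
The 3' ends face each other across positions 5–79, giving a 75 bp product.

Yes — a 75 bp product.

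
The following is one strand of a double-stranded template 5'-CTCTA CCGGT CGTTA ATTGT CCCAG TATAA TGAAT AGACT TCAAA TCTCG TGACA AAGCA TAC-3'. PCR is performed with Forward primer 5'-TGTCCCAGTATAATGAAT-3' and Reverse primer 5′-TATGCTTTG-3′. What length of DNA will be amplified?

45 bp

Forward primer TGTCCCAGTATAATGAAT is found on the top strand at positions 18–35.
The reverse primer's reverse complement is CAAAGCATA, which matches the template at positions 54–62.
The product runs from position 18 to position 62, so its length is 62 − 18 + 1 = 45 bp.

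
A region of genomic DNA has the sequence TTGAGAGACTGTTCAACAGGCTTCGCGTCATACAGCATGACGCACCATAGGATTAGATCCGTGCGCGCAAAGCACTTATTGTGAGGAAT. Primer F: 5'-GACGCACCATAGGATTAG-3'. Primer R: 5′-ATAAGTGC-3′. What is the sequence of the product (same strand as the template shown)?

The forward primer matches the template at positions 39–56.
Taking the reverse complement of ATAAGTGC gives GCACTTAT, found at positions 72–79 on the template; the primer anneals here to the top strand with its 3' end pointing upstream.
The product is the template from position 39 through 79 (41 bp).

5'-GACGCACCATAGGATTAGATCCGTGCGCGCAAAGCACTTAT-3'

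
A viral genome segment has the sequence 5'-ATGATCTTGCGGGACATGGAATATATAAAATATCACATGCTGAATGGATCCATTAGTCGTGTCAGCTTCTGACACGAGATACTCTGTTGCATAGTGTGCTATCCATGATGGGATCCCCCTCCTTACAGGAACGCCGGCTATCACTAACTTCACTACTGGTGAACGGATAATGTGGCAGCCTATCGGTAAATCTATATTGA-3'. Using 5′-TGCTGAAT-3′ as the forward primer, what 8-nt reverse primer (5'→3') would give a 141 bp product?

The forward primer binds at positions 38–45, so a 141 bp product ends at position 38 + 141 − 1 = 178.
The reverse primer anneals to the top strand over positions 171–178, i.e. to TGTGGCAG.
Its sequence written 5'→3' is the reverse complement: CTGCCACA.

5'-CTGCCACA-3'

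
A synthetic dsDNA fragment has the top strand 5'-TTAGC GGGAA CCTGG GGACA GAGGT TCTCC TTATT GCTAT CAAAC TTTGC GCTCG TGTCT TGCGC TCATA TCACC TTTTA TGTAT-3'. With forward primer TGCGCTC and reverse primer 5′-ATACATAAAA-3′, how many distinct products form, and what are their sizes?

Two products: 38 bp, 25 bp

The forward primer TGCGCTC matches the top strand at positions 48–54, 61–67.
The reverse primer's reverse complement is TTTTATGTAT, matching at positions 76–85.
Each forward site pairs with the reverse site to give a product ending at position 85: sizes 38, 25 bp.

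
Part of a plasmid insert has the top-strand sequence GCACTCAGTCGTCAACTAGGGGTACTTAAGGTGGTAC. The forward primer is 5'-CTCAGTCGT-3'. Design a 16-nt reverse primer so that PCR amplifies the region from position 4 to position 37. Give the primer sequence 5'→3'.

5'-GTACCACCTTAAGTAC-3'

The product's 3' end on the top strand is position 37.
The reverse primer anneals to the top strand over positions 22–37, i.e. to GTACTTAAGGTGGTAC.
Its sequence written 5'→3' is the reverse complement: GTACCACCTTAAGTAC.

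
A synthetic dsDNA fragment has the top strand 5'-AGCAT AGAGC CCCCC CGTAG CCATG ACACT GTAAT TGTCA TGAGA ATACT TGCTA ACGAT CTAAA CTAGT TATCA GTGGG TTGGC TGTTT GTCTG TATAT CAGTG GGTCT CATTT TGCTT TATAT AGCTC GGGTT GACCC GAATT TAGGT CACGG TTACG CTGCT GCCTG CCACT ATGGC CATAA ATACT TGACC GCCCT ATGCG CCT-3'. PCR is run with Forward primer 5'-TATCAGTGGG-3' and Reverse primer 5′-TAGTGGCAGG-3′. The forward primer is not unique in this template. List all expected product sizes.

106 bp, 79 bp

The forward primer TATCAGTGGG matches the top strand at positions 71–80, 98–107.
The reverse primer's reverse complement is CCTGCCACTA, matching at positions 167–176.
Each forward site pairs with the reverse site to give a product ending at position 176: sizes 106, 79 bp.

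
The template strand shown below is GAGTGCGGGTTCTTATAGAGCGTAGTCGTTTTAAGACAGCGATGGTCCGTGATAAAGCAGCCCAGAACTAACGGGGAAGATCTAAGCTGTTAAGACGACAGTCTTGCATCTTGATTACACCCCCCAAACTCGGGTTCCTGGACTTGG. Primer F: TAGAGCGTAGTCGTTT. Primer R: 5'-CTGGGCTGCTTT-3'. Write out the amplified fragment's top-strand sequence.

5'-TAGAGCGTAGTCGTTTTAAGACAGCGATGGTCCGTGATAAAGCAGCCCAG-3'

The forward primer matches the template at positions 16–31.
Reverse complement of the reverse primer: AAAGCAGCCCAG. This occurs on the top strand at positions 54–65.
The product is the template from position 16 through 65 (50 bp).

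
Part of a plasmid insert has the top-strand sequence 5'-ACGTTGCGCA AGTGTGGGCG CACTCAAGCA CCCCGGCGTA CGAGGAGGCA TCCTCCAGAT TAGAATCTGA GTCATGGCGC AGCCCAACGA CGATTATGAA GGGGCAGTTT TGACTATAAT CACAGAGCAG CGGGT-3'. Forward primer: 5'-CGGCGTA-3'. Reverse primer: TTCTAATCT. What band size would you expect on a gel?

32 bp

Scanning the template, CGGCGTA occurs at positions 34–40; this primer anneals to the bottom strand there with its 3' end pointing downstream.
Taking the reverse complement of TTCTAATCT gives AGATTAGAA, found at positions 57–65 on the template; the primer anneals here to the top strand with its 3' end pointing upstream.
Amplicon spans positions 34–65: 32 bp.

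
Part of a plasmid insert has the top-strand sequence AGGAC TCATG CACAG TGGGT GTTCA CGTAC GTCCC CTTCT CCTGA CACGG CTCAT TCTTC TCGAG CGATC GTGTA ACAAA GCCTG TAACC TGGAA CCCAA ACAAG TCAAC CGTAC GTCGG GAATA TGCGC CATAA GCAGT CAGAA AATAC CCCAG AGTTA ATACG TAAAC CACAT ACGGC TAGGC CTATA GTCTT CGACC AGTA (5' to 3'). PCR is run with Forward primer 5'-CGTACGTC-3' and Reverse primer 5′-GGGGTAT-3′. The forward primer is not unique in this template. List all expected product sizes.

128 bp, 43 bp

The forward primer CGTACGTC matches the top strand at positions 26–33, 111–118.
The reverse primer's reverse complement is ATACCCC, matching at positions 147–153.
Each forward site pairs with the reverse site to give a product ending at position 153: sizes 128, 43 bp.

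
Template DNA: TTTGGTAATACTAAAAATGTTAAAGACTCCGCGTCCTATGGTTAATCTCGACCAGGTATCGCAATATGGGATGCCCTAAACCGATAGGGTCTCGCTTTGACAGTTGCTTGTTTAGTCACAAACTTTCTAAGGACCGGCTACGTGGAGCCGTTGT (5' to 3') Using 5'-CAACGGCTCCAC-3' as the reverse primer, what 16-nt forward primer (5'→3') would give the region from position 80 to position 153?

5'-ACCGATAGGGTCTCGC-3'

The reverse primer's reverse complement GTGGAGCCGTTG matches the template at positions 142–153; the product starts at position 80.
The forward primer is identical to the top strand over positions 80–95: ACCGATAGGGTCTCGC.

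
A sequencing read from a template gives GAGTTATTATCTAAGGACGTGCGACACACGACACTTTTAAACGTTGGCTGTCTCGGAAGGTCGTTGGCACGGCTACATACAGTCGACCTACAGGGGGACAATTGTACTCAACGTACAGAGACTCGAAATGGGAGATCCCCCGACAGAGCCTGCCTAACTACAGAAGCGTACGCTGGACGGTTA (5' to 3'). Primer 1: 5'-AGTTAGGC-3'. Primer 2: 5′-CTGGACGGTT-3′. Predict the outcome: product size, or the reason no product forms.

Primer 1 (AGTTAGGC) has reverse complement GCCTAACT, which matches the top strand at positions 152–159; primer 1 anneals to the top strand there with its 3' end pointing upstream toward position 152.
Primer 2 (CTGGACGGTT) matches the top strand directly at positions 173–182; it anneals to the bottom strand with its 3' end pointing downstream toward position 182.
The 3' ends diverge (primer 1 extends toward position 1, primer 2 toward position 183), so the primers never converge on a shared product.

No product — the primers' 3' ends point away from each other.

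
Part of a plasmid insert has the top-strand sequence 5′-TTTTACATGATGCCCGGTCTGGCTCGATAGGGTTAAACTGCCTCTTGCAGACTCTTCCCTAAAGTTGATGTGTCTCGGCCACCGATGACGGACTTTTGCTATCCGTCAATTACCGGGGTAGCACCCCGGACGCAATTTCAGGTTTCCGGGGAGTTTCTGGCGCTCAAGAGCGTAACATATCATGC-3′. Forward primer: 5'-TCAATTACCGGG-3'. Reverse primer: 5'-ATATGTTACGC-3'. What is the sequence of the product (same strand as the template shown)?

Forward primer TCAATTACCGGG is found on the top strand at positions 106–117.
Taking the reverse complement of ATATGTTACGC gives GCGTAACATAT, found at positions 170–180 on the template; the primer anneals here to the top strand with its 3' end pointing upstream.
The product is the template from position 106 through 180 (75 bp).

5'-TCAATTACCGGGGTAGCACCCCGGACGCAATTTCAGGTTTCCGGGGAGTTTCTGGCGCTCAAGAGCGTAACATAT-3'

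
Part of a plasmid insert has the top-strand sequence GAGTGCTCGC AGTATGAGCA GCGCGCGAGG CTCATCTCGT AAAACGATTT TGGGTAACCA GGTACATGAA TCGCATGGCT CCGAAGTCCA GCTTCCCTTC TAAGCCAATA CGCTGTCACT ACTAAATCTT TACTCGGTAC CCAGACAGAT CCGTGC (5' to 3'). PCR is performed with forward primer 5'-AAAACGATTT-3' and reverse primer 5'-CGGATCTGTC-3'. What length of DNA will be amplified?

113 bp

Forward primer AAAACGATTT is found on the top strand at positions 41–50.
Taking the reverse complement of CGGATCTGTC gives GACAGATCCG, found at positions 144–153 on the template; the primer anneals here to the top strand with its 3' end pointing upstream.
The product runs from position 41 to position 153, so its length is 153 − 41 + 1 = 113 bp.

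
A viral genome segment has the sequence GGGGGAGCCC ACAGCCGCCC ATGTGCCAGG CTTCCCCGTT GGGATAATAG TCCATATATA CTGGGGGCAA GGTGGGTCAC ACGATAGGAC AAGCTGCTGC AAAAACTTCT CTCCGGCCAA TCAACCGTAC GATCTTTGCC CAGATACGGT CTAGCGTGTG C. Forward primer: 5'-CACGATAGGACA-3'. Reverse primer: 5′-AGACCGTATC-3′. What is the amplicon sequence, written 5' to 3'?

The forward primer matches the template at positions 80–91.
Taking the reverse complement of AGACCGTATC gives GATACGGTCT, found at positions 143–152 on the template; the primer anneals here to the top strand with its 3' end pointing upstream.
The product is the template from position 80 through 152 (73 bp).

5'-CACGATAGGACAAGCTGCTGCAAAAACTTCTCTCCGGCCAATCAACCGTACGATCTTTGCCCAGATACGGTCT-3'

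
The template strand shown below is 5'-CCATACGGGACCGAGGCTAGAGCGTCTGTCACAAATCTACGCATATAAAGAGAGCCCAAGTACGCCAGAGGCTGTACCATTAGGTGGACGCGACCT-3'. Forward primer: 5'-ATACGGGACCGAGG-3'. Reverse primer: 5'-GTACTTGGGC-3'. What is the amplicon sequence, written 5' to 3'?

5'-ATACGGGACCGAGGCTAGAGCGTCTGTCACAAATCTACGCATATAAAGAGAGCCCAAGTAC-3'

Scanning the template, ATACGGGACCGAGG occurs at positions 3–16; this primer anneals to the bottom strand there with its 3' end pointing downstream.
Reverse complement of the reverse primer: GCCCAAGTAC. This occurs on the top strand at positions 54–63.
The product is the template from position 3 through 63 (61 bp).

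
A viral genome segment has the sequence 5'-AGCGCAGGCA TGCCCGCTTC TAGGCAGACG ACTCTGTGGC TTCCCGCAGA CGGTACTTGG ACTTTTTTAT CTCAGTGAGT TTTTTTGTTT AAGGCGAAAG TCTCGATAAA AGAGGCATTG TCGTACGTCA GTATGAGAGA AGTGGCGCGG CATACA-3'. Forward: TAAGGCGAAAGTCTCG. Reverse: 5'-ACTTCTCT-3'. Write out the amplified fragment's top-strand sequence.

5'-TAAGGCGAAAGTCTCGATAAAAGAGGCATTGTCGTACGTCAGTATGAGAGAAGT-3'

The forward primer matches the template at positions 90–105.
Taking the reverse complement of ACTTCTCT gives AGAGAAGT, found at positions 136–143 on the template; the primer anneals here to the top strand with its 3' end pointing upstream.
The product is the template from position 90 through 143 (54 bp).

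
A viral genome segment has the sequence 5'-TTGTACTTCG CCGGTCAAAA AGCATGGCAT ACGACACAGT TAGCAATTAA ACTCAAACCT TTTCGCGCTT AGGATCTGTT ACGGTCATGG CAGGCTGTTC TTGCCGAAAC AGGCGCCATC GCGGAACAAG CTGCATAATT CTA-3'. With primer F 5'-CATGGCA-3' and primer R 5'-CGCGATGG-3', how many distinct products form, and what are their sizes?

Two products: 101 bp, 38 bp

The forward primer CATGGCA matches the top strand at positions 23–29, 86–92.
The reverse primer's reverse complement is CCATCGCG, matching at positions 116–123.
Each forward site pairs with the reverse site to give a product ending at position 123: sizes 101, 38 bp.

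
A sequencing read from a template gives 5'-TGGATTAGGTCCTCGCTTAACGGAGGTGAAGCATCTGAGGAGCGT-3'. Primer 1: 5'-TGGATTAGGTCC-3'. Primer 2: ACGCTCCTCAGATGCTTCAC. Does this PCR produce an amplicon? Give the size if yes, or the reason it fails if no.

Primer 1 (TGGATTAGGTCC) matches the top strand at positions 1–12; it acts as a forward primer.
Primer 2's reverse complement is GTGAAGCATCTGAGGAGCGT, matching the top strand at positions 26–45; it acts as a reverse primer.
The 3' ends face each other across positions 1–45, giving a 45 bp product.

Yes — a 45 bp product.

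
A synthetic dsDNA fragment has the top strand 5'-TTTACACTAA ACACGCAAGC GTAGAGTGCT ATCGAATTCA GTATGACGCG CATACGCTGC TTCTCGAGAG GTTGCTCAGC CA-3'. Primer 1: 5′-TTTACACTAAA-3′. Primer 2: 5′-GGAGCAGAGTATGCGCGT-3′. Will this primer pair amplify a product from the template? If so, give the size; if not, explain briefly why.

No product — primer 2 has no binding site in the template.

Primer 2 (GGAGCAGAGTATGCGCGT) does not match the top strand, and its reverse complement ACGCGCATACTCTGCTCC does not match either.
With no annealing site for primer 2, no amplification occurs.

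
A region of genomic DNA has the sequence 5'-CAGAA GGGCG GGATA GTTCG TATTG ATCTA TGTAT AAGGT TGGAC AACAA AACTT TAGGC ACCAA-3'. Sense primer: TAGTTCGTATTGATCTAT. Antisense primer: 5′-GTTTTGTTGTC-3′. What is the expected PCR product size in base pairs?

40 bp

Forward primer TAGTTCGTATTGATCTAT is found on the top strand at positions 14–31.
Reverse complement of the reverse primer: GACAACAAAAC. This occurs on the top strand at positions 43–53.
The product runs from position 14 to position 53, so its length is 53 − 14 + 1 = 40 bp.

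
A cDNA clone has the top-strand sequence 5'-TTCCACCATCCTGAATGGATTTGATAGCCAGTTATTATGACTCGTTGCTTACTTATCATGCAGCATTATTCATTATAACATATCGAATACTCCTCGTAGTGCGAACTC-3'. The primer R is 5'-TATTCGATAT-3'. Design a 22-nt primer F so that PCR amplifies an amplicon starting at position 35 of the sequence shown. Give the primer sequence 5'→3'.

5'-TTATGACTCGTTGCTTACTTAT-3'

The reverse primer's reverse complement ATATCGAATA matches the template at positions 80–89; the product starts at position 35.
The forward primer is identical to the top strand over positions 35–56: TTATGACTCGTTGCTTACTTAT.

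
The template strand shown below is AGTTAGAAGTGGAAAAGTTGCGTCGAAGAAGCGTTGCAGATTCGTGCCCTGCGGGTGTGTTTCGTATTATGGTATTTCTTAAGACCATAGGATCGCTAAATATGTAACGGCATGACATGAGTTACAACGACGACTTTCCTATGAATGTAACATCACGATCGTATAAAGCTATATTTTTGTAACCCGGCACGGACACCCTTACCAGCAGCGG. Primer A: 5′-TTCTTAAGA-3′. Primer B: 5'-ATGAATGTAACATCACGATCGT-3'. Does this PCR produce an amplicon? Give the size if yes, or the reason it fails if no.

Primer A (TTCTTAAGA) matches the top strand at positions 76–84 (3' end points downstream).
Primer B (ATGAATGTAACATCACGATCGT) also matches the top strand directly, at positions 141–162 — its reverse complement ACGATCGTGATGTTACATTCAT is not present.
Both primers anneal to the bottom strand with 3' ends pointing the same way, so neither can prime synthesis back toward the other.

No product — both primers anneal to the same strand and extend in the same direction.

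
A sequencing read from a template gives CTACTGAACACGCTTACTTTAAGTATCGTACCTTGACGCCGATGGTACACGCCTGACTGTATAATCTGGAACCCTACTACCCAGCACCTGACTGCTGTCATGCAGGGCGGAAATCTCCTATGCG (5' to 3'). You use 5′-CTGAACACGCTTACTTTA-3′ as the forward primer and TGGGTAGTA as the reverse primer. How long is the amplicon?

80 bp

Scanning the template, CTGAACACGCTTACTTTA occurs at positions 4–21; this primer anneals to the bottom strand there with its 3' end pointing downstream.
Reverse complement of the reverse primer: TACTACCCA. This occurs on the top strand at positions 75–83.
The product runs from position 4 to position 83, so its length is 83 − 4 + 1 = 80 bp.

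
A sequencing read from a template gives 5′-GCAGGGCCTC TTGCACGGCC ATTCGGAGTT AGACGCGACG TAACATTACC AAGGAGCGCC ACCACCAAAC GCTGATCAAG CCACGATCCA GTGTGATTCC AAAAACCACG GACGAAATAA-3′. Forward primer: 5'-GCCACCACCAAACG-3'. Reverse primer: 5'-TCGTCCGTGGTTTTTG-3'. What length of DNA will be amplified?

58 bp

Forward primer GCCACCACCAAACG is found on the top strand at positions 58–71.
Taking the reverse complement of TCGTCCGTGGTTTTTG gives CAAAAACCACGGACGA, found at positions 100–115 on the template; the primer anneals here to the top strand with its 3' end pointing upstream.
The product runs from position 58 to position 115, so its length is 115 − 58 + 1 = 58 bp.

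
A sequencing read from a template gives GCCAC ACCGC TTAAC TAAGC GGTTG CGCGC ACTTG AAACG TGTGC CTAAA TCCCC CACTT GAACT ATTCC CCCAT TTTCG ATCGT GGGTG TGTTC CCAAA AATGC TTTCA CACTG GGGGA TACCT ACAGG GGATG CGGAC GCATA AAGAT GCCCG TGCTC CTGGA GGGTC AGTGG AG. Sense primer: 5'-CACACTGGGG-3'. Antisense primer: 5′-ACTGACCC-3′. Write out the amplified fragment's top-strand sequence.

Scanning the template, CACACTGGGG occurs at positions 109–118; this primer anneals to the bottom strand there with its 3' end pointing downstream.
The reverse primer's reverse complement is GGGTCAGT, which matches the template at positions 166–173.
The product is the template from position 109 through 173 (65 bp).

5'-CACACTGGGGGATACCTACAGGGGATGCGGACGCATAAAGATGCCCGTGCTCCTGGAGGGTCAGT-3'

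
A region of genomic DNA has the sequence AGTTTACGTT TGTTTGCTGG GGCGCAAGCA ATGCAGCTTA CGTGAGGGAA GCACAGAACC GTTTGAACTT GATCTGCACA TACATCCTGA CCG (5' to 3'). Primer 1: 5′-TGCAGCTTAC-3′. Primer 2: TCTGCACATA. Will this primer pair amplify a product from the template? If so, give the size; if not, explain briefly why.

No product — both primers anneal to the same strand and extend in the same direction.

Primer 1 (TGCAGCTTAC) matches the top strand at positions 32–41 (3' end points downstream).
Primer 2 (TCTGCACATA) also matches the top strand directly, at positions 73–82 — its reverse complement TATGTGCAGA is not present.
Both primers anneal to the bottom strand with 3' ends pointing the same way, so neither can prime synthesis back toward the other.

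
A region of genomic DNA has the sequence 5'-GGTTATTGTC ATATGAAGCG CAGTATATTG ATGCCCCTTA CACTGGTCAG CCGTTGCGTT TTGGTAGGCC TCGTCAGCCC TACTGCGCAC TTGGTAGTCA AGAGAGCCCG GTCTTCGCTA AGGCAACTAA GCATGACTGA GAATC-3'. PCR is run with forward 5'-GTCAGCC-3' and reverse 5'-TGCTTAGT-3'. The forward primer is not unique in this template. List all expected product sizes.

88 bp, 61 bp

The forward primer GTCAGCC matches the top strand at positions 46–52, 73–79.
The reverse primer's reverse complement is ACTAAGCA, matching at positions 126–133.
Each forward site pairs with the reverse site to give a product ending at position 133: sizes 88, 61 bp.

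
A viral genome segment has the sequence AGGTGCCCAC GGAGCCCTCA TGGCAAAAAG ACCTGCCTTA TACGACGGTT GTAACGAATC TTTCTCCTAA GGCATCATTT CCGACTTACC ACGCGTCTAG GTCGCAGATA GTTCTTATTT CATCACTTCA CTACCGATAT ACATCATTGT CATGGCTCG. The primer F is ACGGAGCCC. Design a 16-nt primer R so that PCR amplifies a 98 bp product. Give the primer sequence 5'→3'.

The forward primer binds at positions 9–17, so a 98 bp product ends at position 9 + 98 − 1 = 106.
The reverse primer anneals to the top strand over positions 91–106, i.e. to ACGCGTCTAGGTCGCA.
Its sequence written 5'→3' is the reverse complement: TGCGACCTAGACGCGT.

5'-TGCGACCTAGACGCGT-3'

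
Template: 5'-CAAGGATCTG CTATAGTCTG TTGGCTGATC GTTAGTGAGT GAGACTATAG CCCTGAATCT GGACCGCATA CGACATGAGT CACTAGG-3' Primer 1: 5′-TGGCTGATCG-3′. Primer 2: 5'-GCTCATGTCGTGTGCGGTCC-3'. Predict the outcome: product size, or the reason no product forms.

Primer 2 (GCTCATGTCGTGTGCGGTCC) does not match the top strand, and its reverse complement GGACCGCACACGACATGAGC does not match either.
With no annealing site for primer 2, no amplification occurs.

No product — primer 2 has no binding site in the template.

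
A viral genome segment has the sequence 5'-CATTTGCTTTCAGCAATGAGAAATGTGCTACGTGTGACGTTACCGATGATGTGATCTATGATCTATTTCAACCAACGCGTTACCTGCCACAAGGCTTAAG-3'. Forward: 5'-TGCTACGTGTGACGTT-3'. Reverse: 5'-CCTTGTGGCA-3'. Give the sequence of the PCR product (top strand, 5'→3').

The forward primer matches the template at positions 26–41.
Taking the reverse complement of CCTTGTGGCA gives TGCCACAAGG, found at positions 85–94 on the template; the primer anneals here to the top strand with its 3' end pointing upstream.
The product is the template from position 26 through 94 (69 bp).

5'-TGCTACGTGTGACGTTACCGATGATGTGATCTATGATCTATTTCAACCAACGCGTTACCTGCCACAAGG-3'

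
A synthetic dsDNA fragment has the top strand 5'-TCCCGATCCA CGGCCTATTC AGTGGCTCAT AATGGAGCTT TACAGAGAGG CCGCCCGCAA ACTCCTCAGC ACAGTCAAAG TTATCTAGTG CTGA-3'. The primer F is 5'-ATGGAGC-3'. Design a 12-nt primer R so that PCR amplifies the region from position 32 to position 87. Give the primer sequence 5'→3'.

The product's 3' end on the top strand is position 87.
The reverse primer anneals to the top strand over positions 76–87, i.e. to CAAAGTTATCTA.
Its sequence written 5'→3' is the reverse complement: TAGATAACTTTG.

5'-TAGATAACTTTG-3'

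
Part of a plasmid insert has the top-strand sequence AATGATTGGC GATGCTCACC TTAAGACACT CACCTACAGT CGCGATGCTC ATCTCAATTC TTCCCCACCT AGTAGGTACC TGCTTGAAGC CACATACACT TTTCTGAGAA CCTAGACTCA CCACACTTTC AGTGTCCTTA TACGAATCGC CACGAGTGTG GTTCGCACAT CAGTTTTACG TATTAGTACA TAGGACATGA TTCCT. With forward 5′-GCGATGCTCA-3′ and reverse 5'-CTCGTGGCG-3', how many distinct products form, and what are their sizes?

Two products: 148 bp, 115 bp

The forward primer GCGATGCTCA matches the top strand at positions 9–18, 42–51.
The reverse primer's reverse complement is CGCCACGAG, matching at positions 148–156.
Each forward site pairs with the reverse site to give a product ending at position 156: sizes 148, 115 bp.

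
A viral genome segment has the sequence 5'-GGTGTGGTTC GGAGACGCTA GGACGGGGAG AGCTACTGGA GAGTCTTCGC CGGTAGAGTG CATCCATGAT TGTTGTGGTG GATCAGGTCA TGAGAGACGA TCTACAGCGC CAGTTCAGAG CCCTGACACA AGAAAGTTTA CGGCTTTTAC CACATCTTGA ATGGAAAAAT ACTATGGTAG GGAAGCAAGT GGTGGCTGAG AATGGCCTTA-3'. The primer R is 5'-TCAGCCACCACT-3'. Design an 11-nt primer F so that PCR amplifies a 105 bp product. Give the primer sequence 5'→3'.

5'-AGACGATCTAC-3'

The reverse primer's reverse complement AGTGGTGGCTGA matches the template at positions 188–199, so the product ends at position 199.
A 105 bp product then starts at position 199 − 105 + 1 = 95.
The forward primer is identical to the top strand there: AGACGATCTAC.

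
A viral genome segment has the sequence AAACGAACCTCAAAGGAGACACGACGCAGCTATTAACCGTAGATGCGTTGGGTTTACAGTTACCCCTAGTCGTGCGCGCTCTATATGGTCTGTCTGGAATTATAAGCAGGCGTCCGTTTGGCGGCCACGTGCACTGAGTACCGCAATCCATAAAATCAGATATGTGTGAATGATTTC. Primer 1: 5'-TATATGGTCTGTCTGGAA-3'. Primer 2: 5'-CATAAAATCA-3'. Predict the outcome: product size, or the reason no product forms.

Primer 1 (TATATGGTCTGTCTGGAA) matches the top strand at positions 82–99 (3' end points downstream).
Primer 2 (CATAAAATCA) also matches the top strand directly, at positions 149–158 — its reverse complement TGATTTTATG is not present.
Both primers anneal to the bottom strand with 3' ends pointing the same way, so neither can prime synthesis back toward the other.

No product — both primers anneal to the same strand and extend in the same direction.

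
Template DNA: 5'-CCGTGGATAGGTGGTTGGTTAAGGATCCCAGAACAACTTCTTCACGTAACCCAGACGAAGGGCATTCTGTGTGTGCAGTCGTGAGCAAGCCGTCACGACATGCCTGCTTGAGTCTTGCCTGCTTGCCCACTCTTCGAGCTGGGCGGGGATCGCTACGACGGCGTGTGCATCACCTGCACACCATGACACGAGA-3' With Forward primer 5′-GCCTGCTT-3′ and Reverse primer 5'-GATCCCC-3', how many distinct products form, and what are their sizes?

Two products: 50 bp, 35 bp

The forward primer GCCTGCTT matches the top strand at positions 102–109, 117–124.
The reverse primer's reverse complement is GGGGATC, matching at positions 145–151.
Each forward site pairs with the reverse site to give a product ending at position 151: sizes 50, 35 bp.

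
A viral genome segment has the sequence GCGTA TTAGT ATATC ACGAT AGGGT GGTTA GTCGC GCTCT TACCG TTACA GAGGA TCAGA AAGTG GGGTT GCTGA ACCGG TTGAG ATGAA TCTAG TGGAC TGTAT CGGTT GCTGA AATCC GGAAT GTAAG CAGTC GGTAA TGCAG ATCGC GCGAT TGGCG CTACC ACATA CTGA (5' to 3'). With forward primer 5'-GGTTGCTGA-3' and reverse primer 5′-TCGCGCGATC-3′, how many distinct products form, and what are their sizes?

The forward primer GGTTGCTGA matches the top strand at positions 67–75, 107–115.
The reverse primer's reverse complement is GATCGCGCGA, matching at positions 145–154.
Each forward site pairs with the reverse site to give a product ending at position 154: sizes 88, 48 bp.

Two products: 88 bp, 48 bp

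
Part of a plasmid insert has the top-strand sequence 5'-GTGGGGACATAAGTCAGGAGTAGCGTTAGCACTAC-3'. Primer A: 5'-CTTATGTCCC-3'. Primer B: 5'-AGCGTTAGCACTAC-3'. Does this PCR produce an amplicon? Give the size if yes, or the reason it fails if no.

Primer A (CTTATGTCCC) has reverse complement GGGACATAAG, which matches the top strand at positions 4–13; primer A anneals to the top strand there with its 3' end pointing upstream toward position 4.
Primer B (AGCGTTAGCACTAC) matches the top strand directly at positions 22–35; it anneals to the bottom strand with its 3' end pointing downstream toward position 35.
The 3' ends diverge (primer A extends toward position 1, primer B toward position 35), so the primers never converge on a shared product.

No product — the primers' 3' ends point away from each other.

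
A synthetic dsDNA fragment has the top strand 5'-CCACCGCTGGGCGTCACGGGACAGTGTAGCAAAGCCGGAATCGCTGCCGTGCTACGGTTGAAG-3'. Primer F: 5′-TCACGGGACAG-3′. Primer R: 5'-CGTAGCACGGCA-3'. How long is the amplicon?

43 bp

Scanning the template, TCACGGGACAG occurs at positions 14–24; this primer anneals to the bottom strand there with its 3' end pointing downstream.
Reverse complement of the reverse primer: TGCCGTGCTACG. This occurs on the top strand at positions 45–56.
Product length = (reverse-primer end) − (forward-primer start) + 1 = 56 − 14 + 1 = 43 bp.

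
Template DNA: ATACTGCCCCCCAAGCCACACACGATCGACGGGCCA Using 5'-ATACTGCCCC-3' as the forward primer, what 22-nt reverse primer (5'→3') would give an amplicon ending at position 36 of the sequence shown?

5'-TGGCCCGTCGATCGTGTGTGGC-3'

The forward primer binds at positions 1–10; the product's 3' end on the top strand is position 36.
The reverse primer anneals to the top strand over positions 15–36, i.e. to GCCACACACGATCGACGGGCCA.
Its sequence written 5'→3' is the reverse complement: TGGCCCGTCGATCGTGTGTGGC.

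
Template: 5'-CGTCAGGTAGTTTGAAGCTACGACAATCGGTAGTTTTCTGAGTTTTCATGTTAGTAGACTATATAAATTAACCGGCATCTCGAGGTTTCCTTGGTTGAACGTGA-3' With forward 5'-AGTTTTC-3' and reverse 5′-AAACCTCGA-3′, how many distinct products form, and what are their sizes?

The forward primer AGTTTTC matches the top strand at positions 32–38, 41–47.
The reverse primer's reverse complement is TCGAGGTTT, matching at positions 80–88.
Each forward site pairs with the reverse site to give a product ending at position 88: sizes 57, 48 bp.

Two products: 57 bp, 48 bp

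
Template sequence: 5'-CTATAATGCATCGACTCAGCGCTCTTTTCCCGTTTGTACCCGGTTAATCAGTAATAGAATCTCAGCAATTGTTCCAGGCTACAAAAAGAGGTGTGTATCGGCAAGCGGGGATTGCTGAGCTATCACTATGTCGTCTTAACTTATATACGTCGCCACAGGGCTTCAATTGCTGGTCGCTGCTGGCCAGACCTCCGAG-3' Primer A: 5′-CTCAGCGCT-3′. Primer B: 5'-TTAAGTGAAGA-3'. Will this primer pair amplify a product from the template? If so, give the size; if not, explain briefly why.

No product — primer B has no binding site in the template.

Primer B (TTAAGTGAAGA) does not match the top strand, and its reverse complement TCTTCACTTAA does not match either.
With no annealing site for primer B, no amplification occurs.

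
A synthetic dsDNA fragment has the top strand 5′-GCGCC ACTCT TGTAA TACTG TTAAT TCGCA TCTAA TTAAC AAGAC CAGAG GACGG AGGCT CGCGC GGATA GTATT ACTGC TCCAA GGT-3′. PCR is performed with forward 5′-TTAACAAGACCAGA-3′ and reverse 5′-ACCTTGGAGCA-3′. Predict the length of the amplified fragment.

Scanning the template, TTAACAAGACCAGA occurs at positions 36–49; this primer anneals to the bottom strand there with its 3' end pointing downstream.
The reverse primer's reverse complement is TGCTCCAAGGT, which matches the template at positions 78–88.
Amplicon spans positions 36–88: 53 bp.

53 bp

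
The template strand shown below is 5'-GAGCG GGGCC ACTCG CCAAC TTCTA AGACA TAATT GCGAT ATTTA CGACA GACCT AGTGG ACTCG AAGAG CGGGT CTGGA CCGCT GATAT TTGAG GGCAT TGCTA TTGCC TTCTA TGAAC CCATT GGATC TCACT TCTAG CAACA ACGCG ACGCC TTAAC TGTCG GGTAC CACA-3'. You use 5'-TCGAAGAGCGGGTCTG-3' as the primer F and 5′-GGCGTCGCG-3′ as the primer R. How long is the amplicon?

93 bp

Scanning the template, TCGAAGAGCGGGTCTG occurs at positions 63–78; this primer anneals to the bottom strand there with its 3' end pointing downstream.
Reverse complement of the reverse primer: CGCGACGCC. This occurs on the top strand at positions 147–155.
Product length = (reverse-primer end) − (forward-primer start) + 1 = 155 − 63 + 1 = 93 bp.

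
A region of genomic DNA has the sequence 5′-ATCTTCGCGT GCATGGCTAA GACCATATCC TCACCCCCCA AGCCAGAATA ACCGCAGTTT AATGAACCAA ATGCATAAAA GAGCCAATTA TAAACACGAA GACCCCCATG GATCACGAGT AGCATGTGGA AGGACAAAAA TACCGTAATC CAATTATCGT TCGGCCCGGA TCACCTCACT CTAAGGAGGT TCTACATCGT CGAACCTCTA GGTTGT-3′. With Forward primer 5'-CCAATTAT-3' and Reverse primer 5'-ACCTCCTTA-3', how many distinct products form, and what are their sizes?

The forward primer CCAATTAT matches the top strand at positions 84–91, 150–157.
The reverse primer's reverse complement is TAAGGAGGT, matching at positions 182–190.
Each forward site pairs with the reverse site to give a product ending at position 190: sizes 107, 41 bp.

Two products: 107 bp, 41 bp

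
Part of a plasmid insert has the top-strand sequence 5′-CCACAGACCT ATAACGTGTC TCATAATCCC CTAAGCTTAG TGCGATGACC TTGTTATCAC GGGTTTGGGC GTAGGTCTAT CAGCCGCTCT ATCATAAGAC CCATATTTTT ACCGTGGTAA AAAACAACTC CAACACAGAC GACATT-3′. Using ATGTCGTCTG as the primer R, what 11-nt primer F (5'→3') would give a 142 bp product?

The reverse primer's reverse complement CAGACGACAT matches the template at positions 136–145, so the product ends at position 145.
A 142 bp product then starts at position 145 − 142 + 1 = 4.
The forward primer is identical to the top strand there: CAGACCTATAA.

5'-CAGACCTATAA-3'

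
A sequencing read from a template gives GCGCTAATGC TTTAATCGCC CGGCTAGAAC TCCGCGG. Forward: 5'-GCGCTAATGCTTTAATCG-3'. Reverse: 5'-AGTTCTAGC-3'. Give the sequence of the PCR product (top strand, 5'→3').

5'-GCGCTAATGCTTTAATCGCCCGGCTAGAACT-3'

The forward primer matches the template at positions 1–18.
The reverse primer's reverse complement is GCTAGAACT, which matches the template at positions 23–31.
The product is the template from position 1 through 31 (31 bp).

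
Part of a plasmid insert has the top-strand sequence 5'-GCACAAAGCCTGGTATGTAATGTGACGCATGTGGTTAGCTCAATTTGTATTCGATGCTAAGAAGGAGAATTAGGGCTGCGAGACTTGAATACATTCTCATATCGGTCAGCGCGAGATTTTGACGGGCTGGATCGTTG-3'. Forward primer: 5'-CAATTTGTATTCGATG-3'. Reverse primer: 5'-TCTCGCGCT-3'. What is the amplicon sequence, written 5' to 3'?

5'-CAATTTGTATTCGATGCTAAGAAGGAGAATTAGGGCTGCGAGACTTGAATACATTCTCATATCGGTCAGCGCGAGA-3'

Scanning the template, CAATTTGTATTCGATG occurs at positions 41–56; this primer anneals to the bottom strand there with its 3' end pointing downstream.
Reverse complement of the reverse primer: AGCGCGAGA. This occurs on the top strand at positions 108–116.
The product is the template from position 41 through 116 (76 bp).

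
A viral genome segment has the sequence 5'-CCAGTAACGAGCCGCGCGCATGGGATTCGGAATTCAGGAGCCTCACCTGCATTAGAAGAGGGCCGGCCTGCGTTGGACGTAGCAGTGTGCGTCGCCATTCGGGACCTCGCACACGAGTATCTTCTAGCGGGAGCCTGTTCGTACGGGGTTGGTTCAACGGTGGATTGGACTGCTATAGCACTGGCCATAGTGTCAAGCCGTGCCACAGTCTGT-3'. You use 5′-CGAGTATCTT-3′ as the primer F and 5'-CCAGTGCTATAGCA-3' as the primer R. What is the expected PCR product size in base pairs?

Scanning the template, CGAGTATCTT occurs at positions 114–123; this primer anneals to the bottom strand there with its 3' end pointing downstream.
Taking the reverse complement of CCAGTGCTATAGCA gives TGCTATAGCACTGG, found at positions 171–184 on the template; the primer anneals here to the top strand with its 3' end pointing upstream.
Amplicon spans positions 114–184: 71 bp.

71 bp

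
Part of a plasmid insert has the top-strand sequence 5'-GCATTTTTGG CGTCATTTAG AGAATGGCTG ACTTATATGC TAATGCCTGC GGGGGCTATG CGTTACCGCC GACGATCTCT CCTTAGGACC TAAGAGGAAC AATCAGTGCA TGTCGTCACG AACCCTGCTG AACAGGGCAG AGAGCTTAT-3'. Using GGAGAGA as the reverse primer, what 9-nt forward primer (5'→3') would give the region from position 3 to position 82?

5'-ATTTTTGGC-3'

The reverse primer's reverse complement TCTCTCC matches the template at positions 76–82; the product starts at position 3.
The forward primer is identical to the top strand over positions 3–11: ATTTTTGGC.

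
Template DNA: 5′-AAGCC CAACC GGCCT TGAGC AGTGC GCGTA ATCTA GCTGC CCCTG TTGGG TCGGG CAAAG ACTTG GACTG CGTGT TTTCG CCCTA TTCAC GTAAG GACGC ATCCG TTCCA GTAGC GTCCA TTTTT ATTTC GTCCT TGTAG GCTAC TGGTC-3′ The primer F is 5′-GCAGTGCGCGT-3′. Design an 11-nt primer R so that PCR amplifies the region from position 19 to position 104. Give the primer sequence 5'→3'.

5'-GGATGCGTCCT-3'

The product's 3' end on the top strand is position 104.
The reverse primer anneals to the top strand over positions 94–104, i.e. to AGGACGCATCC.
Its sequence written 5'→3' is the reverse complement: GGATGCGTCCT.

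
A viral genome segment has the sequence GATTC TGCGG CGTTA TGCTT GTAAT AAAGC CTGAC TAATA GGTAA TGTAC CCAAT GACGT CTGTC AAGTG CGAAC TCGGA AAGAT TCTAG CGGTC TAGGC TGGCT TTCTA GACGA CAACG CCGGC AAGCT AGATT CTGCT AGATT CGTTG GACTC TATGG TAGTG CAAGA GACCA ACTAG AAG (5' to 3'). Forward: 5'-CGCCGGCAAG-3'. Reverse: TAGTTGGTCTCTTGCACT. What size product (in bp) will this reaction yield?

61 bp

Scanning the template, CGCCGGCAAG occurs at positions 119–128; this primer anneals to the bottom strand there with its 3' end pointing downstream.
The reverse primer's reverse complement is AGTGCAAGAGACCAACTA, which matches the template at positions 162–179.
Amplicon spans positions 119–179: 61 bp.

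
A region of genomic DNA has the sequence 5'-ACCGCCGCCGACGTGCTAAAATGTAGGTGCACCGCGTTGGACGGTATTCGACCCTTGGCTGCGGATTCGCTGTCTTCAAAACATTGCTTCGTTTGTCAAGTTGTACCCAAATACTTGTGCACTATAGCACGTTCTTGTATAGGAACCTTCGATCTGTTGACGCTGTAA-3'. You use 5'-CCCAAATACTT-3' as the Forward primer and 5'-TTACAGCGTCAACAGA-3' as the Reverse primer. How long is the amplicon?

63 bp

Scanning the template, CCCAAATACTT occurs at positions 106–116; this primer anneals to the bottom strand there with its 3' end pointing downstream.
The reverse primer's reverse complement is TCTGTTGACGCTGTAA, which matches the template at positions 153–168.
Amplicon spans positions 106–168: 63 bp.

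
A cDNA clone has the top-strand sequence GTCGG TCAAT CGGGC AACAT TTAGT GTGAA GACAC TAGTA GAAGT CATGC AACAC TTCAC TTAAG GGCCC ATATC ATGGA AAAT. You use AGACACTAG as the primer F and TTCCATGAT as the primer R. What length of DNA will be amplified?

Forward primer AGACACTAG is found on the top strand at positions 30–38.
The reverse primer's reverse complement is ATCATGGAA, which matches the template at positions 73–81.
Product length = (reverse-primer end) − (forward-primer start) + 1 = 81 − 30 + 1 = 52 bp.

52 bp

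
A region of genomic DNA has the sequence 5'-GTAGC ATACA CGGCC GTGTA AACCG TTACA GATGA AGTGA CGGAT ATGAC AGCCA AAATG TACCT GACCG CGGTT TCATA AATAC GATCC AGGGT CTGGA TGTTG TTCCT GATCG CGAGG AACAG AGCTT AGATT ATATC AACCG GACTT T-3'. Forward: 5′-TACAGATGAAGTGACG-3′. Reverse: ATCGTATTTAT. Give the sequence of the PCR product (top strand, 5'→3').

The forward primer matches the template at positions 27–42.
Reverse complement of the reverse primer: ATAAATACGAT. This occurs on the top strand at positions 78–88.
The product is the template from position 27 through 88 (62 bp).

5'-TACAGATGAAGTGACGGATATGACAGCCAAAATGTACCTGACCGCGGTTTCATAAATACGAT-3'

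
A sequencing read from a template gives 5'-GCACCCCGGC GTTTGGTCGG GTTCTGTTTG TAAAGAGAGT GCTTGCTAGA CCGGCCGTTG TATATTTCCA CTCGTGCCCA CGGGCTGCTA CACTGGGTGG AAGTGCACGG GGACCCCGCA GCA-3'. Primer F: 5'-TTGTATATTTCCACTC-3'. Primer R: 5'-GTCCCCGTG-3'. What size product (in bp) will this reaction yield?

57 bp

Scanning the template, TTGTATATTTCCACTC occurs at positions 58–73; this primer anneals to the bottom strand there with its 3' end pointing downstream.
Taking the reverse complement of GTCCCCGTG gives CACGGGGAC, found at positions 106–114 on the template; the primer anneals here to the top strand with its 3' end pointing upstream.
The product runs from position 58 to position 114, so its length is 114 − 58 + 1 = 57 bp.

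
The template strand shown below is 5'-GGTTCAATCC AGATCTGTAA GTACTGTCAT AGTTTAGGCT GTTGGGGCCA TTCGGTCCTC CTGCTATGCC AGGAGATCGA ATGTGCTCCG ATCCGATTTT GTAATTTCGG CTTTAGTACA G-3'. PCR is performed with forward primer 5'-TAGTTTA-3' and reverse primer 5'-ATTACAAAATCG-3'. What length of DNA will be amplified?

76 bp

Forward primer TAGTTTA is found on the top strand at positions 30–36.
The reverse primer's reverse complement is CGATTTTGTAAT, which matches the template at positions 94–105.
Amplicon spans positions 30–105: 76 bp.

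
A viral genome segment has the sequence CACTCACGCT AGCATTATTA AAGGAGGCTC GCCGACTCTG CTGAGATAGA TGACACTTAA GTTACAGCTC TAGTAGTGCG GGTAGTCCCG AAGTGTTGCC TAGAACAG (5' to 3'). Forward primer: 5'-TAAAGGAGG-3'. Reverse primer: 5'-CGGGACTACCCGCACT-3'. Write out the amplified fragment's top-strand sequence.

Scanning the template, TAAAGGAGG occurs at positions 19–27; this primer anneals to the bottom strand there with its 3' end pointing downstream.
The reverse primer's reverse complement is AGTGCGGGTAGTCCCG, which matches the template at positions 75–90.
The product is the template from position 19 through 90 (72 bp).

5'-TAAAGGAGGCTCGCCGACTCTGCTGAGATAGATGACACTTAAGTTACAGCTCTAGTAGTGCGGGTAGTCCCG-3'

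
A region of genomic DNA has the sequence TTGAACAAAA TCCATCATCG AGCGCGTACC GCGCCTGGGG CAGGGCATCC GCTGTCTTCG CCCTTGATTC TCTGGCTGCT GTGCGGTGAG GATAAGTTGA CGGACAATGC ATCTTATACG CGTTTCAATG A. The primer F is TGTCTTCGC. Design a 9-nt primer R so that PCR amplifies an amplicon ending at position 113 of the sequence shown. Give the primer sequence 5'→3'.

The forward primer binds at positions 53–61; the product's 3' end on the top strand is position 113.
The reverse primer anneals to the top strand over positions 105–113, i.e. to CAATGCATC.
Its sequence written 5'→3' is the reverse complement: GATGCATTG.

5'-GATGCATTG-3'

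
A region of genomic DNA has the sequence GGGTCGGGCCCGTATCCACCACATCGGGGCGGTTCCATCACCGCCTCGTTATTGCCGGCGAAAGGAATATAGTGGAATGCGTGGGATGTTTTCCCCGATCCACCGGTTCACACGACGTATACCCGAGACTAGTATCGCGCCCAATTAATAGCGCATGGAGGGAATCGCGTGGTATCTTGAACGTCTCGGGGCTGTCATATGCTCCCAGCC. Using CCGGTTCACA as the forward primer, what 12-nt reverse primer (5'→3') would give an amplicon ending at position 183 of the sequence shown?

The forward primer binds at positions 103–112; the product's 3' end on the top strand is position 183.
The reverse primer anneals to the top strand over positions 172–183, i.e. to GTATCTTGAACG.
Its sequence written 5'→3' is the reverse complement: CGTTCAAGATAC.

5'-CGTTCAAGATAC-3'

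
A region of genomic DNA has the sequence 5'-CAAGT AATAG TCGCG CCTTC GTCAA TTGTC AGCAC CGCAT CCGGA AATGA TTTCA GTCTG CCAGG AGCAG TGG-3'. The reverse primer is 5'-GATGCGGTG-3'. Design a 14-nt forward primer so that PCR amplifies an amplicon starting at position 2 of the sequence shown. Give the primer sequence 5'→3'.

5'-AAGTAATAGTCGCG-3'

The reverse primer's reverse complement CACCGCATC matches the template at positions 33–41; the product starts at position 2.
The forward primer is identical to the top strand over positions 2–15: AAGTAATAGTCGCG.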